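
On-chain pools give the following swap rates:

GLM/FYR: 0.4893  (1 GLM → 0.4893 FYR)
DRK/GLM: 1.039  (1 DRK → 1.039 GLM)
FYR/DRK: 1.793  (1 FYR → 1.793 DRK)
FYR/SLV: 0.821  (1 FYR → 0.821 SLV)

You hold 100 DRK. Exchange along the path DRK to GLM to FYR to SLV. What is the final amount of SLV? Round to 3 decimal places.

41.738

100 DRK × 1.039 = 103.9 GLM
103.9 GLM × 0.4893 = 50.83827 FYR
50.83827 FYR × 0.821 = 41.73821967 SLV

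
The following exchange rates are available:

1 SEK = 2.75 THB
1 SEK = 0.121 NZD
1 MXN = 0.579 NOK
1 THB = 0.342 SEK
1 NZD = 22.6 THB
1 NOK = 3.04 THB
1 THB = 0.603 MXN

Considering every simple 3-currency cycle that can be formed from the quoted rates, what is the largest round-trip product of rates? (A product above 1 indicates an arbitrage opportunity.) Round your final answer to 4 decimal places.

1.0614

MXN→NOK→THB→MXN: 0.579 × 3.04 × 0.603 = 1.06138
THB→SEK→NZD→THB: 0.342 × 0.121 × 22.6 = 0.93523
Maximum is MXN→NOK→THB→MXN at 1.0614; arbitrage exists.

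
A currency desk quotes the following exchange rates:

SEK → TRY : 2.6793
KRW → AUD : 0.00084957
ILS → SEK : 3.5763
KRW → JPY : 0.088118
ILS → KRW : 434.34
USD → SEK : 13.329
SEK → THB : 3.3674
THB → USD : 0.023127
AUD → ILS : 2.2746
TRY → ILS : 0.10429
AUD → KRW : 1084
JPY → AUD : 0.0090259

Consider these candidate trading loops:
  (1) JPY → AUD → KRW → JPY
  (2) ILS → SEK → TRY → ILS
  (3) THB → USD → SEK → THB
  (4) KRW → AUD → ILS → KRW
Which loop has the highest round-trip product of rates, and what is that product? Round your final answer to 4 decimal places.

1.0380

(1) 0.0090259 × 1084 × 0.088118 = 0.86215
(2) 3.5763 × 2.6793 × 0.10429 = 0.99930
(3) 0.023127 × 13.329 × 3.3674 = 1.03803
(4) 0.00084957 × 2.2746 × 434.34 = 0.83933
Highest is cycle (3) at 1.0380 (>1, arbitrage).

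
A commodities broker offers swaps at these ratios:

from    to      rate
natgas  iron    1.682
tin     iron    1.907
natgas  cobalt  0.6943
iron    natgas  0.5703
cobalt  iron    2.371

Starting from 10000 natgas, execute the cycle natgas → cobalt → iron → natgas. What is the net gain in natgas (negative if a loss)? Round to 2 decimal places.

-611.81

10000 natgas × 0.6943 = 6943 cobalt
6943 cobalt × 2.371 = 16461.853 iron
16461.853 iron × 0.5703 = 9388.1947659 natgas
Net change: 9388.1947659 − 10000 = -611.8052341 natgas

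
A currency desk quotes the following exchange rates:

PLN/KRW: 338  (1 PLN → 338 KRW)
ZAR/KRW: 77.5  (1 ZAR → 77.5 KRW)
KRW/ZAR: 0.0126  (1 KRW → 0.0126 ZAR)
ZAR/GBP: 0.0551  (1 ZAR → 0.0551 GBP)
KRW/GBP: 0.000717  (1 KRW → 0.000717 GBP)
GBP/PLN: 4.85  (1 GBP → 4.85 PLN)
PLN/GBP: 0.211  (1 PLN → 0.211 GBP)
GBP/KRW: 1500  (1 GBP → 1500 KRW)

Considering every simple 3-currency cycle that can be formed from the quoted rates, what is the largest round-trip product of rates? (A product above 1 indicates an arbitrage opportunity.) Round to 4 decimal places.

1.1754

KRW→GBP→PLN→KRW: 0.000717 × 4.85 × 338 = 1.17538
ZAR→GBP→KRW→ZAR: 0.0551 × 1500 × 0.0126 = 1.04139
Maximum is KRW→GBP→PLN→KRW at 1.1754; arbitrage exists.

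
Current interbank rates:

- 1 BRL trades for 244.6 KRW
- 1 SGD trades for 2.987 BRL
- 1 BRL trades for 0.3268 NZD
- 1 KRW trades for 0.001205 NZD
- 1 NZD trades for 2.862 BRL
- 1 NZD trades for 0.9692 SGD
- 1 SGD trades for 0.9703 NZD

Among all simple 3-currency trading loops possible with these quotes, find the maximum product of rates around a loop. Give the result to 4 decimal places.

NZD→SGD→BRL→NZD: 0.9692 × 2.987 × 0.3268 = 0.94609
NZD→BRL→KRW→NZD: 2.862 × 244.6 × 0.001205 = 0.84355
Maximum is NZD→SGD→BRL→NZD at 0.9461; no arbitrage — every cycle loses value.

0.9461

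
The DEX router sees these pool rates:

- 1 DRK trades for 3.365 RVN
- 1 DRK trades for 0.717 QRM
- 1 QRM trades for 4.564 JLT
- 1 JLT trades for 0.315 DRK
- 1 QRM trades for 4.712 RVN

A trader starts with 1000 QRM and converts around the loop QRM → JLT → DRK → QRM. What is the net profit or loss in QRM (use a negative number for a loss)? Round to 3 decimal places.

30.802

1000 QRM × 4.564 = 4564 JLT
4564 JLT × 0.315 = 1437.66 DRK
1437.66 DRK × 0.717 = 1030.80222 QRM
Net change: 1030.80222 − 1000 = 30.80222 QRM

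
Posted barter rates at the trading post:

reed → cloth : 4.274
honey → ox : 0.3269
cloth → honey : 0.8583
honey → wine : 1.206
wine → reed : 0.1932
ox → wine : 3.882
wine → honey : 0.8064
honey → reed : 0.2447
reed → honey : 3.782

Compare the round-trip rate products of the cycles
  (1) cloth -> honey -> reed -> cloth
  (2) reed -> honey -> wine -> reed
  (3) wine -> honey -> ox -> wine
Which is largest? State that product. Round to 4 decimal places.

1.0233

(1) 0.8583 × 0.2447 × 4.274 = 0.89765
(2) 3.782 × 1.206 × 0.1932 = 0.88120
(3) 0.8064 × 0.3269 × 3.882 = 1.02334
Highest is cycle (3) at 1.0233 (>1, arbitrage).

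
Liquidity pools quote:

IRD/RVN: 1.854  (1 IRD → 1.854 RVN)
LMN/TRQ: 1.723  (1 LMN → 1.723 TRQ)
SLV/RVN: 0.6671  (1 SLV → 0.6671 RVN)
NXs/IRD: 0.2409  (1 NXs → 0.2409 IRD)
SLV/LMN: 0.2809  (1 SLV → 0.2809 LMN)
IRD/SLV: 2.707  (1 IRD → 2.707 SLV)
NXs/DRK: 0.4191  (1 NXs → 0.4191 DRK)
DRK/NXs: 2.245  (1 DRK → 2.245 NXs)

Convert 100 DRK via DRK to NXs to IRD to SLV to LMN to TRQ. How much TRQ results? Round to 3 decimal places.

70.856

100 DRK × 2.245 = 224.5 NXs
224.5 NXs × 0.2409 = 54.08205 IRD
54.08205 IRD × 2.707 = 146.40010935 SLV
146.40010935 SLV × 0.2809 = 41.123790716415 LMN
41.123790716415 LMN × 1.723 = 70.856291404383045 TRQ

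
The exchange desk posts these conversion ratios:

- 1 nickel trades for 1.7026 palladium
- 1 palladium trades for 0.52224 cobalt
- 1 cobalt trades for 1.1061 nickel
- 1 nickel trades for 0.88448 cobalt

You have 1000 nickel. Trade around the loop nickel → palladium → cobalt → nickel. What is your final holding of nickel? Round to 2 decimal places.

983.51

1000 nickel × 1.7026 = 1702.6 palladium
1702.6 palladium × 0.52224 = 889.165824 cobalt
889.165824 cobalt × 1.1061 = 983.5063179264 nickel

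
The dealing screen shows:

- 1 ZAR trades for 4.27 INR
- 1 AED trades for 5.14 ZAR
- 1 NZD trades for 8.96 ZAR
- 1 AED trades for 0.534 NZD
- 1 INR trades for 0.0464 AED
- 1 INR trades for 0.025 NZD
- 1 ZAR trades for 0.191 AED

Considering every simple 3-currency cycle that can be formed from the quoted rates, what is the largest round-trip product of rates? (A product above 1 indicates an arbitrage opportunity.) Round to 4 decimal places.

INR→AED→ZAR→INR: 0.0464 × 5.14 × 4.27 = 1.01838
INR→NZD→ZAR→INR: 0.025 × 8.96 × 4.27 = 0.95648
AED→NZD→ZAR→AED: 0.534 × 8.96 × 0.191 = 0.91387
Maximum is INR→AED→ZAR→INR at 1.0184; arbitrage exists.

1.0184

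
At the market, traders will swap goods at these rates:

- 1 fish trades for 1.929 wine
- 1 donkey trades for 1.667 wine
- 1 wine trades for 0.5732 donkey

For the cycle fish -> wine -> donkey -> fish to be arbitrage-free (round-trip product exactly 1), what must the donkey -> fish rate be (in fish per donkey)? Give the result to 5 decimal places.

0.90440

Known legs of the cycle: 1.929 × 0.5732 = 1.1057028
For no arbitrage the full-cycle product must be 1, so the missing rate is 1 / 1.1057028 ≈ 0.9044022.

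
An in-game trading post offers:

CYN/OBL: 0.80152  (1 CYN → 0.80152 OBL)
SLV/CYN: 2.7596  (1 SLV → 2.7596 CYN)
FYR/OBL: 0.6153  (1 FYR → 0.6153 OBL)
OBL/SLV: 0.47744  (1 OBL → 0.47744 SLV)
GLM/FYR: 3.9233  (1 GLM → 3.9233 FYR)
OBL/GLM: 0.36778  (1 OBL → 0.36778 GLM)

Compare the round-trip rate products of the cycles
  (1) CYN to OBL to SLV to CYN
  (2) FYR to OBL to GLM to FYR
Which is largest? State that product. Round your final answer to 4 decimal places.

(1) 0.80152 × 0.47744 × 2.7596 = 1.05604
(2) 0.6153 × 0.36778 × 3.9233 = 0.88782
Highest is cycle (1) at 1.0560 (>1, arbitrage).

1.0560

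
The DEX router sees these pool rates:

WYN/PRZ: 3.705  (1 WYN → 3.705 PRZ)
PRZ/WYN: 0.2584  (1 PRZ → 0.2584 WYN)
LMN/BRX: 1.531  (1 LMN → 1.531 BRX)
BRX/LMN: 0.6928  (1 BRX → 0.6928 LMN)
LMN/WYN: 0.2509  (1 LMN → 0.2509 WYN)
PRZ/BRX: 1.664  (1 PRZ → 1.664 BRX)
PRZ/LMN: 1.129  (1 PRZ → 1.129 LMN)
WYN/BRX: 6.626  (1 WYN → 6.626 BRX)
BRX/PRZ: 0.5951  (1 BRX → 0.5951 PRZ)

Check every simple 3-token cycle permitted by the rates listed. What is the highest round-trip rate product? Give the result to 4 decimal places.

1.1518

WYN→BRX→LMN→WYN: 6.626 × 0.6928 × 0.2509 = 1.15175
PRZ→LMN→WYN→PRZ: 1.129 × 0.2509 × 3.705 = 1.04950
PRZ→LMN→BRX→PRZ: 1.129 × 1.531 × 0.5951 = 1.02863
PRZ→WYN→BRX→PRZ: 0.2584 × 6.626 × 0.5951 = 1.01891
Maximum is WYN→BRX→LMN→WYN at 1.1518; arbitrage exists.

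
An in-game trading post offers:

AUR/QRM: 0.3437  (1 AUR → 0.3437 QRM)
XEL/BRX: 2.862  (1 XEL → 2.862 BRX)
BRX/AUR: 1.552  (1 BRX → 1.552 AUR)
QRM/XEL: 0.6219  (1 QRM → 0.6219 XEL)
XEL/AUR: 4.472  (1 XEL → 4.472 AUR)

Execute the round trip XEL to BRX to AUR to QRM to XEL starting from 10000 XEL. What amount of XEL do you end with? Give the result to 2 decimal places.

10000 XEL × 2.862 = 28620 BRX
28620 BRX × 1.552 = 44418.24 AUR
44418.24 AUR × 0.3437 = 15266.549088 QRM
15266.549088 QRM × 0.6219 = 9494.2668778272 XEL

9494.27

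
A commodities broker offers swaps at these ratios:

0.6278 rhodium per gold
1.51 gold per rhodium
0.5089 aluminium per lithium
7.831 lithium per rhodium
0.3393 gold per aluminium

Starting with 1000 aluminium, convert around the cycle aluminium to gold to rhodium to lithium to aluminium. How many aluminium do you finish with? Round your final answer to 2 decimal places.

1000 aluminium × 0.3393 = 339.3 gold
339.3 gold × 0.6278 = 213.01254 rhodium
213.01254 rhodium × 7.831 = 1668.10120074 lithium
1668.10120074 lithium × 0.5089 = 848.896701056586 aluminium

848.90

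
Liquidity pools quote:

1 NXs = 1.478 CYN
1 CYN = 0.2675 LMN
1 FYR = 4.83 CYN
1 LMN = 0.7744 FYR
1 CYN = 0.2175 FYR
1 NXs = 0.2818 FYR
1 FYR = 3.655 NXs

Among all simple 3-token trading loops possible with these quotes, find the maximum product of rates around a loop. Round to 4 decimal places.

1.1750

NXs→CYN→FYR→NXs: 1.478 × 0.2175 × 3.655 = 1.17495
FYR→CYN→LMN→FYR: 4.83 × 0.2675 × 0.7744 = 1.00054
Maximum is NXs→CYN→FYR→NXs at 1.1750; arbitrage exists.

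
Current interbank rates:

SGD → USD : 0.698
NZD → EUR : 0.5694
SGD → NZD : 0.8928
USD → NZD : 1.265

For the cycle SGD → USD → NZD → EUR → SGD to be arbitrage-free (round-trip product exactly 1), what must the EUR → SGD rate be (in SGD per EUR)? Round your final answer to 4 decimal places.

Known legs of the cycle: 0.698 × 1.265 × 0.5694 = 0.502763118
For no arbitrage the full-cycle product must be 1, so the missing rate is 1 / 0.502763118 ≈ 1.989008.

1.9890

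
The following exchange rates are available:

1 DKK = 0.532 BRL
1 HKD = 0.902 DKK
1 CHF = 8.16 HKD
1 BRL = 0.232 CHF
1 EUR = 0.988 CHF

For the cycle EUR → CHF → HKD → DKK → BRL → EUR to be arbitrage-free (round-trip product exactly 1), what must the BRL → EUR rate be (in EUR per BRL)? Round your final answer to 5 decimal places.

0.25848

Known legs of the cycle: 0.988 × 8.16 × 0.902 × 0.532 = 3.86870195712
For no arbitrage the full-cycle product must be 1, so the missing rate is 1 / 3.86870195712 ≈ 0.2584846.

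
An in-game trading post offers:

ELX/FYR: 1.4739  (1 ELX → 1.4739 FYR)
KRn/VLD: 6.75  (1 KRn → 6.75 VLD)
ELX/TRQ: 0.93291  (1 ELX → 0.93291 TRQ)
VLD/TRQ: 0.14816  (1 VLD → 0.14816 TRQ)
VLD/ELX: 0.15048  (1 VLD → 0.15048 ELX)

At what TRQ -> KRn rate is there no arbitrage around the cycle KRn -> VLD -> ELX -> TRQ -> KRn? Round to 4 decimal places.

1.0553

Known legs of the cycle: 6.75 × 0.15048 × 0.93291 = 0.9475940034
For no arbitrage the full-cycle product must be 1, so the missing rate is 1 / 0.9475940034 ≈ 1.055304.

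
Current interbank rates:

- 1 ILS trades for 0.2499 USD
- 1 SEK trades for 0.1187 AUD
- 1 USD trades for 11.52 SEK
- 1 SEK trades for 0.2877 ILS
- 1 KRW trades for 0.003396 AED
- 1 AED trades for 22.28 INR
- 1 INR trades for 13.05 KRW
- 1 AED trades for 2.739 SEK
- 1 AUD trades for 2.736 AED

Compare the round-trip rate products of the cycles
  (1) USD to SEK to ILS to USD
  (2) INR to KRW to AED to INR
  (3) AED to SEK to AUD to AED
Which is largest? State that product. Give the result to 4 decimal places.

0.9874

(1) 11.52 × 0.2877 × 0.2499 = 0.82824
(2) 13.05 × 0.003396 × 22.28 = 0.98740
(3) 2.739 × 0.1187 × 2.736 = 0.88953
Highest is cycle (2) at 0.9874 (≤1, no arbitrage).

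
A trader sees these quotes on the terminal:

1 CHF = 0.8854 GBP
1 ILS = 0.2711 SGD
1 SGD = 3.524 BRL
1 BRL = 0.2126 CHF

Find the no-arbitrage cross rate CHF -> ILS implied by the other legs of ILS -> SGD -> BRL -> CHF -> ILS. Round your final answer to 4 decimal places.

4.9235

Known legs of the cycle: 0.2711 × 3.524 × 0.2126 = 0.20310877064
For no arbitrage the full-cycle product must be 1, so the missing rate is 1 / 0.20310877064 ≈ 4.923470.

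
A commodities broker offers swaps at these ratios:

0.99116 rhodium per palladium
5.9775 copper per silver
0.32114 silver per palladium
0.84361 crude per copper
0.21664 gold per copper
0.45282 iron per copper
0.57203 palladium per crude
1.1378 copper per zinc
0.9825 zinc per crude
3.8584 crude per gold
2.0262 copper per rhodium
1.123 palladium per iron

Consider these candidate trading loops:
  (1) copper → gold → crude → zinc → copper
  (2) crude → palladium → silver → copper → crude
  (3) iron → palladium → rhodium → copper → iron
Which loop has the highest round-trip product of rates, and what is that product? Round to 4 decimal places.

(1) 0.21664 × 3.8584 × 0.9825 × 1.1378 = 0.93442
(2) 0.57203 × 0.32114 × 5.9775 × 0.84361 = 0.92635
(3) 1.123 × 0.99116 × 2.0262 × 0.45282 = 1.02125
Highest is cycle (3) at 1.0212 (>1, arbitrage).

1.0212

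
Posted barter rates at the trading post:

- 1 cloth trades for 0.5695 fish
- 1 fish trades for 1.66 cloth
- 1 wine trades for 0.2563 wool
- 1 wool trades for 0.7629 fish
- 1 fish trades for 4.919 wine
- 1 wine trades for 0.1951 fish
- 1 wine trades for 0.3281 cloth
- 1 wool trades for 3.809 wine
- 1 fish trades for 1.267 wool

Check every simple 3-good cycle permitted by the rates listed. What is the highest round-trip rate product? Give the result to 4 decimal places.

wine→wool→fish→wine: 0.2563 × 0.7629 × 4.919 = 0.96182
wine→fish→wool→wine: 0.1951 × 1.267 × 3.809 = 0.94155
wine→cloth→fish→wine: 0.3281 × 0.5695 × 4.919 = 0.91913
Maximum is wine→wool→fish→wine at 0.9618; no arbitrage — every cycle loses value.

0.9618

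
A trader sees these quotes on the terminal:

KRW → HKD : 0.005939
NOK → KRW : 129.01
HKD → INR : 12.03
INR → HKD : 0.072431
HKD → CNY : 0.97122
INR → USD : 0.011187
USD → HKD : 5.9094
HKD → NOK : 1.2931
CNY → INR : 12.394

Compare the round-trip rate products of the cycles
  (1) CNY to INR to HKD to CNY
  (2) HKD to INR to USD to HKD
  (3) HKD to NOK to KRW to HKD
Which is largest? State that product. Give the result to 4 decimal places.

0.9908

(1) 12.394 × 0.072431 × 0.97122 = 0.87187
(2) 12.03 × 0.011187 × 5.9094 = 0.79528
(3) 1.2931 × 129.01 × 0.005939 = 0.99076
Highest is cycle (3) at 0.9908 (≤1, no arbitrage).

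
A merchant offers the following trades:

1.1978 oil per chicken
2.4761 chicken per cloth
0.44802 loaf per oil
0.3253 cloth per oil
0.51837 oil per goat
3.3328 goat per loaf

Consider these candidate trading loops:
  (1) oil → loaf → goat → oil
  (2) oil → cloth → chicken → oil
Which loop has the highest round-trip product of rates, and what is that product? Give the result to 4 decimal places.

0.9648

(1) 0.44802 × 3.3328 × 0.51837 = 0.77401
(2) 0.3253 × 2.4761 × 1.1978 = 0.96480
Highest is cycle (2) at 0.9648 (≤1, no arbitrage).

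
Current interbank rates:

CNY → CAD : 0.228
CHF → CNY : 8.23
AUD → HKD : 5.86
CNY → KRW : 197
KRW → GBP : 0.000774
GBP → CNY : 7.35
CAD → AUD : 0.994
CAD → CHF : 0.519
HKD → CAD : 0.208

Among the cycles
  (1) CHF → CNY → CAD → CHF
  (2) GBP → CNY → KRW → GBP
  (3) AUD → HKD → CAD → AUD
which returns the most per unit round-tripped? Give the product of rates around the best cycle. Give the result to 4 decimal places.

1.2116

(1) 8.23 × 0.228 × 0.519 = 0.97387
(2) 7.35 × 197 × 0.000774 = 1.12071
(3) 5.86 × 0.208 × 0.994 = 1.21157
Highest is cycle (3) at 1.2116 (>1, arbitrage).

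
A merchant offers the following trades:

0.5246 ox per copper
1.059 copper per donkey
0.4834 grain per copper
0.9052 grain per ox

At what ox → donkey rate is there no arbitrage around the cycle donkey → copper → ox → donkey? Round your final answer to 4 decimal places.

Known legs of the cycle: 1.059 × 0.5246 = 0.5555514
For no arbitrage the full-cycle product must be 1, so the missing rate is 1 / 0.5555514 ≈ 1.800013.

1.8000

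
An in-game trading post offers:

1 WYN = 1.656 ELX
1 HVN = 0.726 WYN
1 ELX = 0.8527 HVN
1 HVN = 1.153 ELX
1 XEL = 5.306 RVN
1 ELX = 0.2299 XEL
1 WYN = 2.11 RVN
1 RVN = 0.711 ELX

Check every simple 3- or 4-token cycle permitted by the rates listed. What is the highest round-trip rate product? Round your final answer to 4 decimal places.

1.0252

WYN→ELX→HVN→WYN: 1.656 × 0.8527 × 0.726 = 1.02516
RVN→ELX→HVN→WYN→RVN: 0.711 × 0.8527 × 0.726 × 2.11 = 0.92872
RVN→ELX→XEL→RVN: 0.711 × 0.2299 × 5.306 = 0.86731
Maximum is WYN→ELX→HVN→WYN at 1.0252; arbitrage exists.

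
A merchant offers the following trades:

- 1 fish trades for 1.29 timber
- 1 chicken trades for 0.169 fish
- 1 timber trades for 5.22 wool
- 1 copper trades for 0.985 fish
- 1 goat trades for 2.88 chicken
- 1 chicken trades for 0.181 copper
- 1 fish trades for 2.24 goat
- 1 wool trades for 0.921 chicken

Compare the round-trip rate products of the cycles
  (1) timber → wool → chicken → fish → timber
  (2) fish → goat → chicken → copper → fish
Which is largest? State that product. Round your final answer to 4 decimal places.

1.1502

(1) 5.22 × 0.921 × 0.169 × 1.29 = 1.04811
(2) 2.24 × 2.88 × 0.181 × 0.985 = 1.15015
Highest is cycle (2) at 1.1502 (>1, arbitrage).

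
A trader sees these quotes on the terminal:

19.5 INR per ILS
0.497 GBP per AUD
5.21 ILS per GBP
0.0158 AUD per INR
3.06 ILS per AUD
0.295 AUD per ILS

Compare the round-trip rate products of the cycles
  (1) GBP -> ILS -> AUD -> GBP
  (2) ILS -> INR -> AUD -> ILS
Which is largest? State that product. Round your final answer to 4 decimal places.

0.9428

(1) 5.21 × 0.295 × 0.497 = 0.76386
(2) 19.5 × 0.0158 × 3.06 = 0.94279
Highest is cycle (2) at 0.9428 (≤1, no arbitrage).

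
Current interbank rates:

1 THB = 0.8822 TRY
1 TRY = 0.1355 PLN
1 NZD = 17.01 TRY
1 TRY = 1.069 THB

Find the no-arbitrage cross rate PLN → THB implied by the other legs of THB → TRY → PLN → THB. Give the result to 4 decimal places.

Known legs of the cycle: 0.8822 × 0.1355 = 0.1195381
For no arbitrage the full-cycle product must be 1, so the missing rate is 1 / 0.1195381 ≈ 8.365534.

8.3655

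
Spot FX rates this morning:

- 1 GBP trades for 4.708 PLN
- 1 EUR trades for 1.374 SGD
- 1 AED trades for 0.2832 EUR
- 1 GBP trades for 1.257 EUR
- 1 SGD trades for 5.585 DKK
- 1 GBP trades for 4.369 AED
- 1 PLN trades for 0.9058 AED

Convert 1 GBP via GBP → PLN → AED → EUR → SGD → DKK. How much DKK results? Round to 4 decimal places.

1 GBP × 4.708 = 4.708 PLN
4.708 PLN × 0.9058 = 4.2645064 AED
4.2645064 AED × 0.2832 = 1.20770821248 EUR
1.20770821248 EUR × 1.374 = 1.65939108394752 SGD
1.65939108394752 SGD × 5.585 = 9.2676992038468992 DKK

9.2677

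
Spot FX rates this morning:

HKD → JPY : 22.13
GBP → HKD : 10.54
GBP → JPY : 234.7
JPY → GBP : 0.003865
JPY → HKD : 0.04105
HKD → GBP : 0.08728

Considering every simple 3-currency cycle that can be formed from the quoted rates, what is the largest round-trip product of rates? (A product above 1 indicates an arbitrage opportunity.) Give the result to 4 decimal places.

GBP→HKD→JPY→GBP: 10.54 × 22.13 × 0.003865 = 0.90151
GBP→JPY→HKD→GBP: 234.7 × 0.04105 × 0.08728 = 0.84089
Maximum is GBP→HKD→JPY→GBP at 0.9015; no arbitrage — every cycle loses value.

0.9015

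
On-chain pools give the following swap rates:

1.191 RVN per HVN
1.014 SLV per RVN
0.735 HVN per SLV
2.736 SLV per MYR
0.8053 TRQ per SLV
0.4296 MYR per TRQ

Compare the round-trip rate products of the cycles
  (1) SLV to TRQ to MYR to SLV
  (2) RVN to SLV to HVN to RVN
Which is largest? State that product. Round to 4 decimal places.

(1) 0.8053 × 0.4296 × 2.736 = 0.94654
(2) 1.014 × 0.735 × 1.191 = 0.88764
Highest is cycle (1) at 0.9465 (≤1, no arbitrage).

0.9465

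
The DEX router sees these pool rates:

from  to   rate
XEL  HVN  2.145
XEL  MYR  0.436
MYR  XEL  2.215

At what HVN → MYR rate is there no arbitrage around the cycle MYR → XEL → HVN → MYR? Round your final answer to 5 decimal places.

0.21047

Known legs of the cycle: 2.215 × 2.145 = 4.751175
For no arbitrage the full-cycle product must be 1, so the missing rate is 1 / 4.751175 ≈ 0.2104743.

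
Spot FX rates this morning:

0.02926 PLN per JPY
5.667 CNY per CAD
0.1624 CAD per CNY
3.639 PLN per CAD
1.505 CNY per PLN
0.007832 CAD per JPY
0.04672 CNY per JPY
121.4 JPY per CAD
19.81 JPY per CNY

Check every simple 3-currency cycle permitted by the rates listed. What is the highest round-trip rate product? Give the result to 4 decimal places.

JPY→CNY→CAD→JPY: 0.04672 × 0.1624 × 121.4 = 0.92110
PLN→CNY→CAD→PLN: 1.505 × 0.1624 × 3.639 = 0.88942
JPY→CAD→CNY→JPY: 0.007832 × 5.667 × 19.81 = 0.87925
JPY→PLN→CNY→JPY: 0.02926 × 1.505 × 19.81 = 0.87236
Maximum is JPY→CNY→CAD→JPY at 0.9211; no arbitrage — every cycle loses value.

0.9211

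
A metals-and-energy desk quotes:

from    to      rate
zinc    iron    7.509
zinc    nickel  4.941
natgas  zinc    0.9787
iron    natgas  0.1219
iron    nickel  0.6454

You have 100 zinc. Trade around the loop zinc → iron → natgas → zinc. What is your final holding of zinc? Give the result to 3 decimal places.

89.585

100 zinc × 7.509 = 750.9 iron
750.9 iron × 0.1219 = 91.53471 natgas
91.53471 natgas × 0.9787 = 89.585020677 zinc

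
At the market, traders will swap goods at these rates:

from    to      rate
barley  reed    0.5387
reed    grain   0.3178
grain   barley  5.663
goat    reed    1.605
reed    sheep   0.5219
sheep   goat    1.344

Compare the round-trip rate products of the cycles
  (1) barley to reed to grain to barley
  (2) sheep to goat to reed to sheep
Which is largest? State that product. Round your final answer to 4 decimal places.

1.1258

(1) 0.5387 × 0.3178 × 5.663 = 0.96950
(2) 1.344 × 1.605 × 0.5219 = 1.12580
Highest is cycle (2) at 1.1258 (>1, arbitrage).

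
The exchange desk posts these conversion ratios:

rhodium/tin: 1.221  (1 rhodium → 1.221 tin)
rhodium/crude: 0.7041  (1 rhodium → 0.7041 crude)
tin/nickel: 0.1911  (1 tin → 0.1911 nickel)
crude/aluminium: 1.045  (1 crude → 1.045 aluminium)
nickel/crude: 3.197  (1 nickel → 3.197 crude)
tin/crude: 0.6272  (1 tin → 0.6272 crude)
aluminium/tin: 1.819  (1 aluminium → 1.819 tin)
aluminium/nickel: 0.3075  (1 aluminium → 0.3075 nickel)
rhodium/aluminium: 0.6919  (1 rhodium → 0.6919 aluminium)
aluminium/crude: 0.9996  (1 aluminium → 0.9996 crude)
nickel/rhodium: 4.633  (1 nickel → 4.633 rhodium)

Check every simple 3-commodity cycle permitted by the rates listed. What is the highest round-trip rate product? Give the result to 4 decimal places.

crude→aluminium→tin→crude: 1.045 × 1.819 × 0.6272 = 1.19222
tin→nickel→rhodium→tin: 0.1911 × 4.633 × 1.221 = 1.08103
crude→aluminium→nickel→crude: 1.045 × 0.3075 × 3.197 = 1.02732
aluminium→nickel→rhodium→aluminium: 0.3075 × 4.633 × 0.6919 = 0.98571
Maximum is crude→aluminium→tin→crude at 1.1922; arbitrage exists.

1.1922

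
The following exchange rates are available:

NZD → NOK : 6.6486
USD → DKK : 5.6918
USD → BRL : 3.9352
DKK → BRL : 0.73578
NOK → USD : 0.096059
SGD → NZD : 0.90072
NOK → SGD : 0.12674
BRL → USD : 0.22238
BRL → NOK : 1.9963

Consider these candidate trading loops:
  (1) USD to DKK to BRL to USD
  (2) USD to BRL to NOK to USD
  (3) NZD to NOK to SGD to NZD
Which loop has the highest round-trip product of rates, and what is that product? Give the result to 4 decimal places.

(1) 5.6918 × 0.73578 × 0.22238 = 0.93131
(2) 3.9352 × 1.9963 × 0.096059 = 0.75462
(3) 6.6486 × 0.12674 × 0.90072 = 0.75899
Highest is cycle (1) at 0.9313 (≤1, no arbitrage).

0.9313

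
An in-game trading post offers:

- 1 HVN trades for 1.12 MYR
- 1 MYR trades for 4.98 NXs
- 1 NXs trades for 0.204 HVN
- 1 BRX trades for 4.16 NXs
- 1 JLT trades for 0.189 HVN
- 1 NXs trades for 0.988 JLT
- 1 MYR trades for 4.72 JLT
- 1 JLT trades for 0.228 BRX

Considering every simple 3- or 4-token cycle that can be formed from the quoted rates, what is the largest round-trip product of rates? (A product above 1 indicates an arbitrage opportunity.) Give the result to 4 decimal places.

1.1378

MYR→NXs→HVN→MYR: 4.98 × 0.204 × 1.12 = 1.13783
JLT→HVN→MYR→NXs→JLT: 0.189 × 1.12 × 4.98 × 0.988 = 1.04152
JLT→HVN→MYR→JLT: 0.189 × 1.12 × 4.72 = 0.99913
JLT→BRX→NXs→JLT: 0.228 × 4.16 × 0.988 = 0.93710
Maximum is MYR→NXs→HVN→MYR at 1.1378; arbitrage exists.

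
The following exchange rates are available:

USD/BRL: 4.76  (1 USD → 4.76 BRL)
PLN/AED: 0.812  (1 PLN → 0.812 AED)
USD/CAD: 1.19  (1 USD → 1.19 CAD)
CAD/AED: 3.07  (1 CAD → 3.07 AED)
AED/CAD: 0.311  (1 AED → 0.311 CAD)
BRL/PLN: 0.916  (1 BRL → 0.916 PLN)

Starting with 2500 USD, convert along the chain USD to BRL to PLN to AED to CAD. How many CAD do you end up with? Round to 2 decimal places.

2500 USD × 4.76 = 11900 BRL
11900 BRL × 0.916 = 10900.4 PLN
10900.4 PLN × 0.812 = 8851.1248 AED
8851.1248 AED × 0.311 = 2752.6998128 CAD

2752.70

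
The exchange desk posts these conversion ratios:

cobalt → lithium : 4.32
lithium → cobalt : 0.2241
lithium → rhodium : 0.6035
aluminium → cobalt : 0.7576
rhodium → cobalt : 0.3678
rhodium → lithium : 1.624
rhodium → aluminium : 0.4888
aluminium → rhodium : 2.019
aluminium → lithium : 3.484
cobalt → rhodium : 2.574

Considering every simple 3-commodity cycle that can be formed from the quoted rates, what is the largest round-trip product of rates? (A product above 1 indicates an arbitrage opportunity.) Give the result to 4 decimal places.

aluminium→lithium→rhodium→aluminium: 3.484 × 0.6035 × 0.4888 = 1.02775
rhodium→cobalt→lithium→rhodium: 0.3678 × 4.32 × 0.6035 = 0.95890
aluminium→cobalt→rhodium→aluminium: 0.7576 × 2.574 × 0.4888 = 0.95319
rhodium→lithium→cobalt→rhodium: 1.624 × 0.2241 × 2.574 = 0.93678
Maximum is aluminium→lithium→rhodium→aluminium at 1.0277; arbitrage exists.

1.0277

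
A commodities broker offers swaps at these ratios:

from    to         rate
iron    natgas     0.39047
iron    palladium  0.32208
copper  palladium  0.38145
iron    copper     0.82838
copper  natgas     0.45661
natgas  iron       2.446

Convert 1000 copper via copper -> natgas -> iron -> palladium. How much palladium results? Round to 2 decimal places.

359.72

1000 copper × 0.45661 = 456.61 natgas
456.61 natgas × 2.446 = 1116.86806 iron
1116.86806 iron × 0.32208 = 359.7208647648 palladium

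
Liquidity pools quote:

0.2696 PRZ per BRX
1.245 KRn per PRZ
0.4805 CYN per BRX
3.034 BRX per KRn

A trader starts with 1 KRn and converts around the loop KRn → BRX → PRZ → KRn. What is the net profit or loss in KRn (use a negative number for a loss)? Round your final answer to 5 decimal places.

1 KRn × 3.034 = 3.034 BRX
3.034 BRX × 0.2696 = 0.8179664 PRZ
0.8179664 PRZ × 1.245 = 1.018368168 KRn
Net change: 1.018368168 − 1 = 0.018368168 KRn

0.01837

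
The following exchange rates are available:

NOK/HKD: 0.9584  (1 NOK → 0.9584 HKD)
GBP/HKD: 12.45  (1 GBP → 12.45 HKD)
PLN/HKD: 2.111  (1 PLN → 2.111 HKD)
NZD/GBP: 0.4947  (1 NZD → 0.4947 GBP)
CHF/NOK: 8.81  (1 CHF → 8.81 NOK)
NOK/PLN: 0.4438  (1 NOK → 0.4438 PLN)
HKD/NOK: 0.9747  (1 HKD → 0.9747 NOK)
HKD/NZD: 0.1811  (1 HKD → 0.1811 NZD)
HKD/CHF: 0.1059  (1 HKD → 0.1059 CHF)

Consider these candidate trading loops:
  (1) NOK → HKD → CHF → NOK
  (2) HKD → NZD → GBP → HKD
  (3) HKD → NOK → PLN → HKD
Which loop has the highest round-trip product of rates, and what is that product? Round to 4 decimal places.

1.1154

(1) 0.9584 × 0.1059 × 8.81 = 0.89417
(2) 0.1811 × 0.4947 × 12.45 = 1.11540
(3) 0.9747 × 0.4438 × 2.111 = 0.91316
Highest is cycle (2) at 1.1154 (>1, arbitrage).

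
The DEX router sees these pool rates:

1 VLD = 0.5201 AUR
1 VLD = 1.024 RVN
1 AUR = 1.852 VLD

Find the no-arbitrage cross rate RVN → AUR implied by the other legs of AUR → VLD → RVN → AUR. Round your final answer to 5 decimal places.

Known legs of the cycle: 1.852 × 1.024 = 1.896448
For no arbitrage the full-cycle product must be 1, so the missing rate is 1 / 1.896448 ≈ 0.5273016.

0.52730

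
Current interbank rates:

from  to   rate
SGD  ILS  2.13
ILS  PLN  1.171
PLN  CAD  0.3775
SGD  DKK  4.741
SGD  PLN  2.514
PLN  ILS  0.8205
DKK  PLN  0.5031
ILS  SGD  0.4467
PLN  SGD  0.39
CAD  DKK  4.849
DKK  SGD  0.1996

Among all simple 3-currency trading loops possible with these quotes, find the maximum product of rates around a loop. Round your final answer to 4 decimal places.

SGD→ILS→PLN→SGD: 2.13 × 1.171 × 0.39 = 0.97275
SGD→DKK→PLN→SGD: 4.741 × 0.5031 × 0.39 = 0.93023
SGD→PLN→ILS→SGD: 2.514 × 0.8205 × 0.4467 = 0.92142
CAD→DKK→PLN→CAD: 4.849 × 0.5031 × 0.3775 = 0.92092
Maximum is SGD→ILS→PLN→SGD at 0.9727; no arbitrage — every cycle loses value.

0.9727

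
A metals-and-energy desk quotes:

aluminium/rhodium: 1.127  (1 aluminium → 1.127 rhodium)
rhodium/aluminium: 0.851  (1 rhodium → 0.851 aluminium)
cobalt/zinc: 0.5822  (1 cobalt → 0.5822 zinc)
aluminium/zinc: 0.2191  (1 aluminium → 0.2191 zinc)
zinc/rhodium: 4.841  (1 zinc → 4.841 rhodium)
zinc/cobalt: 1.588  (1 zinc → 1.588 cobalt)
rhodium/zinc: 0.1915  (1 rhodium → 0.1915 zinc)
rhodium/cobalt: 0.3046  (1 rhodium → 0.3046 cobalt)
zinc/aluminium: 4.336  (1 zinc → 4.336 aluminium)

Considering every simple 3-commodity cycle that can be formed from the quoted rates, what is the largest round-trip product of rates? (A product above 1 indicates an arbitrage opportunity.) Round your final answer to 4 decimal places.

zinc→aluminium→rhodium→zinc: 4.336 × 1.127 × 0.1915 = 0.93580
zinc→rhodium→aluminium→zinc: 4.841 × 0.851 × 0.2191 = 0.90262
zinc→rhodium→cobalt→zinc: 4.841 × 0.3046 × 0.5822 = 0.85849
Maximum is zinc→aluminium→rhodium→zinc at 0.9358; no arbitrage — every cycle loses value.

0.9358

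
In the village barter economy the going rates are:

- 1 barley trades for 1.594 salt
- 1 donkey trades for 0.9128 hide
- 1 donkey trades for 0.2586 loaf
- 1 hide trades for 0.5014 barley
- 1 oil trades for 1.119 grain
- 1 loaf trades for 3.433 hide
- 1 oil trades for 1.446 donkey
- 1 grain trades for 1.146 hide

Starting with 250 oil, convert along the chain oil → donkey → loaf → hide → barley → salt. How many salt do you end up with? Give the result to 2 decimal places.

250 oil × 1.446 = 361.5 donkey
361.5 donkey × 0.2586 = 93.4839 loaf
93.4839 loaf × 3.433 = 320.9302287 hide
320.9302287 hide × 0.5014 = 160.91441667018 barley
160.91441667018 barley × 1.594 = 256.49758017226692 salt

256.50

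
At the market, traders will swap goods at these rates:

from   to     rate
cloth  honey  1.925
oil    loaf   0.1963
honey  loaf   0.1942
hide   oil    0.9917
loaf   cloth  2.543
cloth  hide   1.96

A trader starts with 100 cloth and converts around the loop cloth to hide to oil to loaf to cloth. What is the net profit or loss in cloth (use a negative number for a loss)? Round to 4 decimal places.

100 cloth × 1.96 = 196 hide
196 hide × 0.9917 = 194.3732 oil
194.3732 oil × 0.1963 = 38.15545916 loaf
38.15545916 loaf × 2.543 = 97.02933264388 cloth
Net change: 97.02933264388 − 100 = -2.97066735612 cloth

-2.9707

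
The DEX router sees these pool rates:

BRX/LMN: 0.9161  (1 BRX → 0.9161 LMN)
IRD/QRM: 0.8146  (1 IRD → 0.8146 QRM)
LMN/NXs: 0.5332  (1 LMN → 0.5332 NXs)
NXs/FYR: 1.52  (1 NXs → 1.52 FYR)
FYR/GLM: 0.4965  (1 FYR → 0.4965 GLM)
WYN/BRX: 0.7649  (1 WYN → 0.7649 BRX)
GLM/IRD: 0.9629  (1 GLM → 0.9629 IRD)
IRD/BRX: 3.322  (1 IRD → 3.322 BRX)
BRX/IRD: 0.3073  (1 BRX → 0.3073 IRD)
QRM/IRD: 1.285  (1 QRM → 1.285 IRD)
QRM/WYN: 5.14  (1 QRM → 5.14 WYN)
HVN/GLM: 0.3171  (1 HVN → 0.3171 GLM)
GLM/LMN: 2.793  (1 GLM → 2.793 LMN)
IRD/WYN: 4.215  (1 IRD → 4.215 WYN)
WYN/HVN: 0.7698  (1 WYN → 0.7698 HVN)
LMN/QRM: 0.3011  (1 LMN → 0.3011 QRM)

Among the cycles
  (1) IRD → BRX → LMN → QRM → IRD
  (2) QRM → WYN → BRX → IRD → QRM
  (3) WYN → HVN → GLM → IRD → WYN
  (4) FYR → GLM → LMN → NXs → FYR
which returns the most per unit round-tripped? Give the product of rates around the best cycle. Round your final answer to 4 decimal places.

1.1775

(1) 3.322 × 0.9161 × 0.3011 × 1.285 = 1.17749
(2) 5.14 × 0.7649 × 0.3073 × 0.8146 = 0.98418
(3) 0.7698 × 0.3171 × 0.9629 × 4.215 = 0.99072
(4) 0.4965 × 2.793 × 0.5332 × 1.52 = 1.12389
Highest is cycle (1) at 1.1775 (>1, arbitrage).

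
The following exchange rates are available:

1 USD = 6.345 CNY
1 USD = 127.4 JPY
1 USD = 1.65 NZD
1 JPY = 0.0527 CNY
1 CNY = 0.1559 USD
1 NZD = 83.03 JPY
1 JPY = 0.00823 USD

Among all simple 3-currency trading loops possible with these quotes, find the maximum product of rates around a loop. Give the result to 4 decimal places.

NZD→JPY→USD→NZD: 83.03 × 0.00823 × 1.65 = 1.12751
USD→JPY→CNY→USD: 127.4 × 0.0527 × 0.1559 = 1.04671
Maximum is NZD→JPY→USD→NZD at 1.1275; arbitrage exists.

1.1275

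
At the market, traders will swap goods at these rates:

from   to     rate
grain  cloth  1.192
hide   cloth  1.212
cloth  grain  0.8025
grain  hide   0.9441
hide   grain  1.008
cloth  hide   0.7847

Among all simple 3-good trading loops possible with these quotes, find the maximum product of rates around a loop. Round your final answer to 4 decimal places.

0.9428

cloth→hide→grain→cloth: 0.7847 × 1.008 × 1.192 = 0.94285
cloth→grain→hide→cloth: 0.8025 × 0.9441 × 1.212 = 0.91826
Maximum is cloth→hide→grain→cloth at 0.9428; no arbitrage — every cycle loses value.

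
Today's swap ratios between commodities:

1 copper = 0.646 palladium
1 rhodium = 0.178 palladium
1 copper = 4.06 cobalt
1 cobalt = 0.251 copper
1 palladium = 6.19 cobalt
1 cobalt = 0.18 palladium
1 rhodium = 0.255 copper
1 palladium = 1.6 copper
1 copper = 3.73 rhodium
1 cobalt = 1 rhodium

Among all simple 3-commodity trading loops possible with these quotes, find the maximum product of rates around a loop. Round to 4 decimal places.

copper→cobalt→palladium→copper: 4.06 × 0.18 × 1.6 = 1.16928
rhodium→palladium→cobalt→rhodium: 0.178 × 6.19 × 1 = 1.10182
rhodium→palladium→copper→rhodium: 0.178 × 1.6 × 3.73 = 1.06230
rhodium→copper→cobalt→rhodium: 0.255 × 4.06 × 1 = 1.03530
copper→palladium→cobalt→copper: 0.646 × 6.19 × 0.251 = 1.00368
Maximum is copper→cobalt→palladium→copper at 1.1693; arbitrage exists.

1.1693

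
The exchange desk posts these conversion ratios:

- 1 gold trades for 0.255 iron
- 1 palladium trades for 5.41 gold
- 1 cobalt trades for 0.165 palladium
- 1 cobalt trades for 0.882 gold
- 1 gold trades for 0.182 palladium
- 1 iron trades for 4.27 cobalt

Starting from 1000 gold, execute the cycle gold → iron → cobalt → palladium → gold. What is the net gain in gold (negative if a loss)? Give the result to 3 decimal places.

-28.038

1000 gold × 0.255 = 255 iron
255 iron × 4.27 = 1088.85 cobalt
1088.85 cobalt × 0.165 = 179.66025 palladium
179.66025 palladium × 5.41 = 971.9619525 gold
Net change: 971.9619525 − 1000 = -28.0380475 gold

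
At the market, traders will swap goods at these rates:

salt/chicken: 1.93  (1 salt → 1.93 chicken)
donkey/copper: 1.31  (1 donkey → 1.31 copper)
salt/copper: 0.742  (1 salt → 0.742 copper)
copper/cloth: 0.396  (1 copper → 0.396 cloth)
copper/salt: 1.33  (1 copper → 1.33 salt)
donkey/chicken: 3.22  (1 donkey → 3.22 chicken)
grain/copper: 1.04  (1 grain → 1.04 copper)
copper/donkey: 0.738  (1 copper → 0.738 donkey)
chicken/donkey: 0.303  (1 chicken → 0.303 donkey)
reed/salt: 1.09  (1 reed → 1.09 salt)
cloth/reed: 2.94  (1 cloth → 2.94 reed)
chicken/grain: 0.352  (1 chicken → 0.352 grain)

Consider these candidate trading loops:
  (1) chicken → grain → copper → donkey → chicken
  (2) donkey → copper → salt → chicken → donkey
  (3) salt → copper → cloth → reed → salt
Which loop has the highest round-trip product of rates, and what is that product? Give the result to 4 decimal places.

1.0189

(1) 0.352 × 1.04 × 0.738 × 3.22 = 0.86994
(2) 1.31 × 1.33 × 1.93 × 0.303 = 1.01888
(3) 0.742 × 0.396 × 2.94 × 1.09 = 0.94161
Highest is cycle (2) at 1.0189 (>1, arbitrage).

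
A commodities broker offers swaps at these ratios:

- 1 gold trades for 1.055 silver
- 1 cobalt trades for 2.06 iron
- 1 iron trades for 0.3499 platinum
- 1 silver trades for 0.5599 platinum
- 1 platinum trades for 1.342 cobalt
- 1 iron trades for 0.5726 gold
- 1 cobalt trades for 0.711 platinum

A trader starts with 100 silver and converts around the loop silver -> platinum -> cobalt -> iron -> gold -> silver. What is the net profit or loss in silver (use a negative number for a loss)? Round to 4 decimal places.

100 silver × 0.5599 = 55.99 platinum
55.99 platinum × 1.342 = 75.13858 cobalt
75.13858 cobalt × 2.06 = 154.7854748 iron
154.7854748 iron × 0.5726 = 88.63016287048 gold
88.63016287048 gold × 1.055 = 93.5048218283564 silver
Net change: 93.5048218283564 − 100 = -6.4951781716436 silver

-6.4952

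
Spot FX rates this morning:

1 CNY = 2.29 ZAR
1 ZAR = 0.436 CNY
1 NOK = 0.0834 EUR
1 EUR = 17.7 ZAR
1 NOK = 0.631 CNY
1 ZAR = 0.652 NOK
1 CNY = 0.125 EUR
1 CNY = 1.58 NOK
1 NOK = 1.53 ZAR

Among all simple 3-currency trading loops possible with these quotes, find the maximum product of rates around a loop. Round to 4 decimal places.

ZAR→CNY→NOK→ZAR: 0.436 × 1.58 × 1.53 = 1.05399
ZAR→CNY→EUR→ZAR: 0.436 × 0.125 × 17.7 = 0.96465
ZAR→NOK→EUR→ZAR: 0.652 × 0.0834 × 17.7 = 0.96247
ZAR→NOK→CNY→ZAR: 0.652 × 0.631 × 2.29 = 0.94213
Maximum is ZAR→CNY→NOK→ZAR at 1.0540; arbitrage exists.

1.0540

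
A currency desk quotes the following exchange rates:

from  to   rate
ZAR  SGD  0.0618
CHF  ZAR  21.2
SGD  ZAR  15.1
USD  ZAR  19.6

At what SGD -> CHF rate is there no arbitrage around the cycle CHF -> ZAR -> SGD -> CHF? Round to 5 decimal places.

0.76327

Known legs of the cycle: 21.2 × 0.0618 = 1.31016
For no arbitrage the full-cycle product must be 1, so the missing rate is 1 / 1.31016 ≈ 0.7632656.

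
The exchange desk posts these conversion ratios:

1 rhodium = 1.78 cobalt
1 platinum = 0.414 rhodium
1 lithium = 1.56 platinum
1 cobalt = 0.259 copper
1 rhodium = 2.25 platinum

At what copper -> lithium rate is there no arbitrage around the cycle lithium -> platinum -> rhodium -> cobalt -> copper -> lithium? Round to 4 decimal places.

Known legs of the cycle: 1.56 × 0.414 × 1.78 × 0.259 = 0.2977451568
For no arbitrage the full-cycle product must be 1, so the missing rate is 1 / 0.2977451568 ≈ 3.358577.

3.3586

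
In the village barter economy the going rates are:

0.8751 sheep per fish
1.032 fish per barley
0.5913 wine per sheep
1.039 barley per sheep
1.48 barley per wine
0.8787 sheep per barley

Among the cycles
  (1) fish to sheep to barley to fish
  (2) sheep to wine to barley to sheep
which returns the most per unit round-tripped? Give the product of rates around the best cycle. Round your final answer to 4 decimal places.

0.9383

(1) 0.8751 × 1.039 × 1.032 = 0.93832
(2) 0.5913 × 1.48 × 0.8787 = 0.76897
Highest is cycle (1) at 0.9383 (≤1, no arbitrage).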